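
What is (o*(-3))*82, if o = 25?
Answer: -6150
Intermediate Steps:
(o*(-3))*82 = (25*(-3))*82 = -75*82 = -6150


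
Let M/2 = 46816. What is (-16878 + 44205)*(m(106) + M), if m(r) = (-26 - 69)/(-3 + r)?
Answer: 263541615327/103 ≈ 2.5587e+9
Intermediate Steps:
m(r) = -95/(-3 + r)
M = 93632 (M = 2*46816 = 93632)
(-16878 + 44205)*(m(106) + M) = (-16878 + 44205)*(-95/(-3 + 106) + 93632) = 27327*(-95/103 + 93632) = 27327*(9644001/103) = 263541615327/103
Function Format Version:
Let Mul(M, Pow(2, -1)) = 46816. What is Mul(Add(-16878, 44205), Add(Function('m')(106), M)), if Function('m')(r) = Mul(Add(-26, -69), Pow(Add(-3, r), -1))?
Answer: Rational(263541615327, 103) ≈ 2.5587e+9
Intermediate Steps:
Function('m')(r) = Mul(-95, Pow(Add(-3, r), -1))
M = 93632 (M = Mul(2, 46816) = 93632)
Mul(Add(-16878, 44205), Add(Function('m')(106), M)) = Mul(Add(-16878, 44205), Add(Mul(-95, Pow(Add(-3, 106), -1)), 93632)) = Mul(27327, Add(Mul(-95, Pow(103, -1)), 93632)) = Mul(27327, Add(Mul(-95, Rational(1, 103)), 93632)) = Mul(27327, Add(Rational(-95, 103), 93632)) = Mul(27327, Rational(9644001, 103)) = Rational(263541615327, 103)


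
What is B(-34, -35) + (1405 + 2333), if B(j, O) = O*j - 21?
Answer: 4907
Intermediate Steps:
B(j, O) = -21 + O*j
B(-34, -35) + (1405 + 2333) = (-21 - 35*(-34)) + (1405 + 2333) = (-21 + 1190) + 3738 = 1169 + 3738 = 4907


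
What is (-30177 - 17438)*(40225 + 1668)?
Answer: -1994735195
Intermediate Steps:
(-30177 - 17438)*(40225 + 1668) = -47615*41893 = -1994735195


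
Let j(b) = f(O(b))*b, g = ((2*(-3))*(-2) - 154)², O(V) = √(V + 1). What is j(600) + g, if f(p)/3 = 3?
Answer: 25564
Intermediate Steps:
O(V) = √(1 + V)
g = 20164 (g = (-6*(-2) - 154)² = (12 - 154)² = (-142)² = 20164)
f(p) = 9 (f(p) = 3*3 = 9)
j(b) = 9*b
j(600) + g = 9*600 + 20164 = 5400 + 20164 = 25564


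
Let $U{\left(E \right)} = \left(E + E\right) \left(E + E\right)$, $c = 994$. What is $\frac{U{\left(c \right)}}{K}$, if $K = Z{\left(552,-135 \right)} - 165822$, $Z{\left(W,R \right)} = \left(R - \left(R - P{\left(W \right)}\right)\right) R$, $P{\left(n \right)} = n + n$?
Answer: $- \frac{1976072}{157431} \approx -12.552$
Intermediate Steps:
$P{\left(n \right)} = 2 n$
$U{\left(E \right)} = 4 E^{2}$ ($U{\left(E \right)} = 2 E 2 E = 4 E^{2}$)
$Z{\left(W,R \right)} = 2 R W$ ($Z{\left(W,R \right)} = \left(R - \left(R - 2 W\right)\right) R = 2 W R = 2 R W$)
$K = -314862$ ($K = 2 \left(-135\right) 552 - 165822 = -149040 - 165822 = -314862$)
$\frac{U{\left(c \right)}}{K} = \frac{4 \cdot 994^{2}}{-314862} = 4 \cdot 988036 \left(- \frac{1}{314862}\right) = 3952144 \left(- \frac{1}{314862}\right) = - \frac{1976072}{157431}$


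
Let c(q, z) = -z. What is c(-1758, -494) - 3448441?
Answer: -3447947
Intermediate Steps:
c(-1758, -494) - 3448441 = -1*(-494) - 3448441 = 494 - 3448441 = -3447947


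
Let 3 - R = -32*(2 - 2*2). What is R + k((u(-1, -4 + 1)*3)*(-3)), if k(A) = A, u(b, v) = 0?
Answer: -61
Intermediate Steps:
R = -61 (R = 3 - (-32)*(2 - 2*2) = 3 - (-32)*(2 - 4) = 3 - (-32)*(-2) = 3 - 1*64 = 3 - 64 = -61)
R + k((u(-1, -4 + 1)*3)*(-3)) = -61 + (0*3)*(-3) = -61 + 0*(-3) = -61 + 0 = -61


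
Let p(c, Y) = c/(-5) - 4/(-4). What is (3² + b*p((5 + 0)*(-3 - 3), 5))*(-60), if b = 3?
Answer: -1800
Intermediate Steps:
p(c, Y) = 1 - c/5 (p(c, Y) = c*(-⅕) - 4*(-¼) = -c/5 + 1 = 1 - c/5)
(3² + b*p((5 + 0)*(-3 - 3), 5))*(-60) = (3² + 3*(1 - (5 + 0)*(-3 - 3)/5))*(-60) = (9 + 3*(1 - (-6)))*(-60) = (9 + 3*(1 - ⅕*(-30)))*(-60) = (9 + 3*(1 + 6))*(-60) = (9 + 3*7)*(-60) = (9 + 21)*(-60) = 30*(-60) = -1800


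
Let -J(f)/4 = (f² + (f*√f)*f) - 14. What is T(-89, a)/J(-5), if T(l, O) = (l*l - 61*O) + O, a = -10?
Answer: -93731/12984 + 213025*I*√5/12984 ≈ -7.219 + 36.687*I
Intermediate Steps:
T(l, O) = l² - 60*O (T(l, O) = (l² - 61*O) + O = l² - 60*O)
J(f) = 56 - 4*f² - 4*f^(5/2) (J(f) = -4*((f² + (f*√f)*f) - 14) = -4*((f² + f^(3/2)*f) - 14) = -4*((f² + f^(5/2)) - 14) = -4*(-14 + f² + f^(5/2)) = 56 - 4*f² - 4*f^(5/2))
T(-89, a)/J(-5) = ((-89)² - 60*(-10))/(56 - 4*(-5)² - 100*I*√5) = (7921 + 600)/(56 - 4*25 - 100*I*√5) = 8521/(56 - 100 - 100*I*√5) = 8521/(-44 - 100*I*√5)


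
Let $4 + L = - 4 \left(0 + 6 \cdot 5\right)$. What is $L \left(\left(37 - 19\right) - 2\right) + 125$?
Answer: $-1859$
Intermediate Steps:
$L = -124$ ($L = -4 - 4 \left(0 + 6 \cdot 5\right) = -4 - 4 \left(0 + 30\right) = -4 - 120 = -124$)
$L \left(\left(37 - 19\right) - 2\right) + 125 = - 124 \left(\left(37 - 19\right) - 2\right) + 125 = - 124 \left(18 - 2\right) + 125 = \left(-124\right) 16 + 125 = -1984 + 125 = -1859$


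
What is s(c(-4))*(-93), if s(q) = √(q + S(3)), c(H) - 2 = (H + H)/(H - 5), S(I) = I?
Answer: -31*√53 ≈ -225.68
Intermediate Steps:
c(H) = 2 + 2*H/(-5 + H) (c(H) = 2 + (H + H)/(H - 5) = 2 + (2*H)/(-5 + H) = 2 + 2*H/(-5 + H))
s(q) = √(3 + q) (s(q) = √(q + 3) = √(3 + q))
s(c(-4))*(-93) = √(3 + 2*(-5 + 2*(-4))/(-5 - 4))*(-93) = √(3 + 2*(-5 - 8)/(-9))*(-93) = √(3 + 2*(-⅑)*(-13))*(-93) = √(3 + 26/9)*(-93) = √(53/9)*(-93) = (√53/3)*(-93) = -31*√53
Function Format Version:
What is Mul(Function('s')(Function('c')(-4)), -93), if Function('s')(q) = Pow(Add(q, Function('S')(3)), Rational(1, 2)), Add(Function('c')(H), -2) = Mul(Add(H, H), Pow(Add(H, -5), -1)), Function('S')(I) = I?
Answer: Mul(-31, Pow(53, Rational(1, 2))) ≈ -225.68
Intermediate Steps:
Function('c')(H) = Add(2, Mul(2, H, Pow(Add(-5, H), -1))) (Function('c')(H) = Add(2, Mul(Add(H, H), Pow(Add(H, -5), -1))) = Add(2, Mul(Mul(2, H), Pow(Add(-5, H), -1))) = Add(2, Mul(2, H, Pow(Add(-5, H), -1))))
Function('s')(q) = Pow(Add(3, q), Rational(1, 2)) (Function('s')(q) = Pow(Add(q, 3), Rational(1, 2)) = Pow(Add(3, q), Rational(1, 2)))
Mul(Function('s')(Function('c')(-4)), -93) = Mul(Pow(Add(3, Mul(2, Pow(Add(-5, -4), -1), Add(-5, Mul(2, -4)))), Rational(1, 2)), -93) = Mul(Pow(Add(3, Mul(2, Pow(-9, -1), Add(-5, -8))), Rational(1, 2)), -93) = Mul(Pow(Add(3, Mul(2, Rational(-1, 9), -13)), Rational(1, 2)), -93) = Mul(Pow(Add(3, Rational(26, 9)), Rational(1, 2)), -93) = Mul(Pow(Rational(53, 9), Rational(1, 2)), -93) = Mul(Mul(Rational(1, 3), Pow(53, Rational(1, 2))), -93) = Mul(-31, Pow(53, Rational(1, 2)))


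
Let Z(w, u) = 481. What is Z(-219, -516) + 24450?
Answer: 24931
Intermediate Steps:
Z(-219, -516) + 24450 = 481 + 24450 = 24931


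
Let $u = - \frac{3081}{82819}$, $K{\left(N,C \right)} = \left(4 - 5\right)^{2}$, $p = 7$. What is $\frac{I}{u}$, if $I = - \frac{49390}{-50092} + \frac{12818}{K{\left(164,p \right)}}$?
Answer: $- \frac{8863408722179}{25722242} \approx -3.4458 \cdot 10^{5}$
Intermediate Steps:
$K{\left(N,C \right)} = 1$ ($K{\left(N,C \right)} = \left(-1\right)^{2} = 1$)
$I = \frac{321064323}{25046}$ ($I = - \frac{49390}{-50092} + \frac{12818}{1} = \left(-49390\right) \left(- \frac{1}{50092}\right) + 12818 \cdot 1 = \frac{24695}{25046} + 12818 = \frac{321064323}{25046} \approx 12819.0$)
$u = - \frac{3081}{82819}$ ($u = \left(-3081\right) \frac{1}{82819} = - \frac{3081}{82819} \approx -0.037202$)
$\frac{I}{u} = \frac{321064323}{25046 \left(- \frac{3081}{82819}\right)} = \frac{321064323}{25046} \left(- \frac{82819}{3081}\right) = - \frac{8863408722179}{25722242}$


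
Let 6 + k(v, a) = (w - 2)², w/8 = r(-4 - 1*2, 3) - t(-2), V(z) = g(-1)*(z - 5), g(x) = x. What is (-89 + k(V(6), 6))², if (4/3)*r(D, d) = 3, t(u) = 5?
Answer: 231361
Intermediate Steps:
r(D, d) = 9/4 (r(D, d) = (¾)*3 = 9/4)
V(z) = 5 - z (V(z) = -(z - 5) = -(-5 + z) = 5 - z)
w = -22 (w = 8*(9/4 - 1*5) = 8*(9/4 - 5) = 8*(-11/4) = -22)
k(v, a) = 570 (k(v, a) = -6 + (-22 - 2)² = -6 + (-24)² = -6 + 576 = 570)
(-89 + k(V(6), 6))² = (-89 + 570)² = 481² = 231361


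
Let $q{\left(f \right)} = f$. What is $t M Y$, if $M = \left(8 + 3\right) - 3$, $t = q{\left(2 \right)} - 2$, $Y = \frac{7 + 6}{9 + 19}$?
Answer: $0$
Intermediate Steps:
$Y = \frac{13}{28} \approx 0.46429$
$t = 0$ ($t = 2 - 2 = 0$)
$M = 8$ ($M = 11 - 3 = 8$)
$t M Y = 0 \cdot 8 \cdot \frac{13}{28} = 0 \cdot \frac{13}{28} = 0$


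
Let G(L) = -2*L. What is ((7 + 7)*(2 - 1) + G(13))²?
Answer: 144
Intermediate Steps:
((7 + 7)*(2 - 1) + G(13))² = ((7 + 7)*(2 - 1) - 2*13)² = (14*1 - 26)² = (14 - 26)² = (-12)² = 144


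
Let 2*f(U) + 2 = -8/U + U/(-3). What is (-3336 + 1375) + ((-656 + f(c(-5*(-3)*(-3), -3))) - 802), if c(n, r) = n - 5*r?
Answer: -51223/15 ≈ -3414.9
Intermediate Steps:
c(n, r) = n - 5*r
f(U) = -1 - 4/U - U/6 (f(U) = -1 + (-8/U + U/(-3))/2 = -1 + (-8/U + U*(-⅓))/2 = -1 + (-8/U - U/3)/2 = -1 + (-4/U - U/6) = -1 - 4/U - U/6)
(-3336 + 1375) + ((-656 + f(c(-5*(-3)*(-3), -3))) - 802) = (-3336 + 1375) + ((-656 + (-1 - 4/(-5*(-3)*(-3) - 5*(-3)) - (-5*(-3)*(-3) - 5*(-3))/6)) - 802) = -1961 + ((-656 + (-1 - 4/(15*(-3) + 15) - (15*(-3) + 15)/6)) - 802) = -1961 + ((-656 + (-1 - 4/(-45 + 15) - (-45 + 15)/6)) - 802) = -1961 + ((-656 + (-1 - 4/(-30) - ⅙*(-30))) - 802) = -1961 + ((-656 + (-1 - 4*(-1/30) + 5)) - 802) = -1961 + ((-656 + (-1 + 2/15 + 5)) - 802) = -1961 + ((-656 + 62/15) - 802) = -1961 + (-9778/15 - 802) = -1961 - 21808/15 = -51223/15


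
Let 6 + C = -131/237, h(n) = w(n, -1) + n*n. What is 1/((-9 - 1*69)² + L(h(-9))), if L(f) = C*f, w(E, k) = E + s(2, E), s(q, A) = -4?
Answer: 237/1336304 ≈ 0.00017735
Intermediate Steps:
w(E, k) = -4 + E (w(E, k) = E - 4 = -4 + E)
h(n) = -4 + n + n² (h(n) = (-4 + n) + n*n = (-4 + n) + n² = -4 + n + n²)
C = -1553/237 (C = -6 - 131/237 = -1553/237 ≈ -6.5527)
L(f) = -1553*f/237
1/((-9 - 1*69)² + L(h(-9))) = 1/((-9 - 1*69)² - 1553*(-4 - 9 + (-9)²)/237) = 1/((-9 - 69)² - 1553*(-4 - 9 + 81)/237) = 1/((-78)² - 1553/237*68) = 1/(6084 - 105604/237) = 1/(1336304/237) = 237/1336304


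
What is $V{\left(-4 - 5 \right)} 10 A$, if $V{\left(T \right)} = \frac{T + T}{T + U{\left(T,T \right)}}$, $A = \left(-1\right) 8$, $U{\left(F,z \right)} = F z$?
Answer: $20$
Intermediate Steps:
$A = -8$
$V{\left(T \right)} = \frac{2 T}{T + T^{2}}$ ($V{\left(T \right)} = \frac{T + T}{T + T T} = \frac{2 T}{T + T^{2}}$)
$V{\left(-4 - 5 \right)} 10 A = \frac{2}{1 - 9} \cdot 10 \left(-8\right) = \frac{2}{-8} \cdot 10 \left(-8\right) = 2 \left(- \frac{1}{8}\right) 10 \left(-8\right) = \left(- \frac{1}{4}\right) 10 \left(-8\right) = \left(- \frac{5}{2}\right) \left(-8\right) = 20$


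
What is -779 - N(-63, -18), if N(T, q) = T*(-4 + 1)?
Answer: -968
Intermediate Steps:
N(T, q) = -3*T (N(T, q) = T*(-3) = -3*T)
-779 - N(-63, -18) = -779 - (-3)*(-63) = -779 - 1*189 = -779 - 189 = -968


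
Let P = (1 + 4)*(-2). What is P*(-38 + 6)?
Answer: 320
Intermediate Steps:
P = -10 (P = 5*(-2) = -10)
P*(-38 + 6) = -10*(-38 + 6) = -10*(-32) = 320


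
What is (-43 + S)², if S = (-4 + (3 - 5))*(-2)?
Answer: 961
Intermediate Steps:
S = 12 (S = (-4 - 2)*(-2) = -6*(-2) = 12)
(-43 + S)² = (-43 + 12)² = (-31)² = 961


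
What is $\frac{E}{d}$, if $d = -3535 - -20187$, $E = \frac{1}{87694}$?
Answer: $\frac{1}{1460280488} \approx 6.848 \cdot 10^{-10}$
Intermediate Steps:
$E = \frac{1}{87694} \approx 1.1403 \cdot 10^{-5}$
$d = 16652$ ($d = -3535 + 20187 = 16652$)
$\frac{E}{d} = \frac{1}{87694 \cdot 16652} = \frac{1}{87694} \cdot \frac{1}{16652} = \frac{1}{1460280488}$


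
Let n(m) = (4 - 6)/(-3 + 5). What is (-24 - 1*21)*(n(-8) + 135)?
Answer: -6030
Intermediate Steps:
n(m) = -1 (n(m) = -2/2 = -2*1/2 = -1)
(-24 - 1*21)*(n(-8) + 135) = (-24 - 1*21)*(-1 + 135) = (-24 - 21)*134 = -45*134 = -6030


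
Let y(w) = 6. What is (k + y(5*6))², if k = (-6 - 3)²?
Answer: 7569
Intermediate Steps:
k = 81 (k = (-9)² = 81)
(k + y(5*6))² = (81 + 6)² = 87² = 7569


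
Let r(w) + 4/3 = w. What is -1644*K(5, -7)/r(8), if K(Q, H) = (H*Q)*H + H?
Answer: -293454/5 ≈ -58691.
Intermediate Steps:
r(w) = -4/3 + w
K(Q, H) = H + Q*H² (K(Q, H) = Q*H² + H = H + Q*H²)
-1644*K(5, -7)/r(8) = -1644*(-7*(1 - 7*5))/(-4/3 + 8) = -1644*(-7*(1 - 35))/20/3 = -1644*(-7*(-34))*3/20 = -391272*3/20 = -1644*357/10 = -293454/5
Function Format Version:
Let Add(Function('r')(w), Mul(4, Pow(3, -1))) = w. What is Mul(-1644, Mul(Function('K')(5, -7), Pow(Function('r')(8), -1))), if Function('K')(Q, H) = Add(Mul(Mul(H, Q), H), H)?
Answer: Rational(-293454, 5) ≈ -58691.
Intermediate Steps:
Function('r')(w) = Add(Rational(-4, 3), w)
Function('K')(Q, H) = Add(H, Mul(Q, Pow(H, 2))) (Function('K')(Q, H) = Add(Mul(Q, Pow(H, 2)), H) = Add(H, Mul(Q, Pow(H, 2))))
Mul(-1644, Mul(Function('K')(5, -7), Pow(Function('r')(8), -1))) = Mul(-1644, Mul(Mul(-7, Add(1, Mul(-7, 5))), Pow(Add(Rational(-4, 3), 8), -1))) = Mul(-1644, Mul(Mul(-7, Add(1, -35)), Pow(Rational(20, 3), -1))) = Mul(-1644, Mul(Mul(-7, -34), Rational(3, 20))) = Mul(-1644, Mul(238, Rational(3, 20))) = Mul(-1644, Rational(357, 10)) = Rational(-293454, 5)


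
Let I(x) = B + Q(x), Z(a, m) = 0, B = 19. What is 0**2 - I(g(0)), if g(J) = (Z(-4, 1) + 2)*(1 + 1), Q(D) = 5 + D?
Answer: -28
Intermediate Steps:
g(J) = 4 (g(J) = (0 + 2)*(1 + 1) = 2*2 = 4)
I(x) = 24 + x (I(x) = 19 + (5 + x) = 24 + x)
0**2 - I(g(0)) = 0**2 - (24 + 4) = 0 - 1*28 = 0 - 28 = -28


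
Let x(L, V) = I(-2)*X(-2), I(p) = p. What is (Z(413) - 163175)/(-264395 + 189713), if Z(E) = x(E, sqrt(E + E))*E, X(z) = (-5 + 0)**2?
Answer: 20425/8298 ≈ 2.4614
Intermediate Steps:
X(z) = 25 (X(z) = (-5)**2 = 25)
x(L, V) = -50 (x(L, V) = -2*25 = -50)
Z(E) = -50*E
(Z(413) - 163175)/(-264395 + 189713) = (-50*413 - 163175)/(-264395 + 189713) = (-20650 - 163175)/(-74682) = -183825*(-1/74682) = 20425/8298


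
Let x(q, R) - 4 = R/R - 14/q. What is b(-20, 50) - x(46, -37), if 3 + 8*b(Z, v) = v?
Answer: 217/184 ≈ 1.1793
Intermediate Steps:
x(q, R) = 5 - 14/q (x(q, R) = 4 + (R/R - 14/q) = 4 + (1 - 14/q) = 5 - 14/q)
b(Z, v) = -3/8 + v/8
b(-20, 50) - x(46, -37) = (-3/8 + (1/8)*50) - (5 - 14/46) = (-3/8 + 25/4) - (5 - 14*1/46) = 47/8 - (5 - 7/23) = 47/8 - 1*108/23 = 47/8 - 108/23 = 217/184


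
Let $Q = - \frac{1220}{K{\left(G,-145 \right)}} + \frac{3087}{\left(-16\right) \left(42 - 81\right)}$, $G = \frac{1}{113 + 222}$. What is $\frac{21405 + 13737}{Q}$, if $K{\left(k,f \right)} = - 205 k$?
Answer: $\frac{299690976}{17044109} \approx 17.583$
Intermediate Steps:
$G = \frac{1}{335} \approx 0.0029851$
$Q = \frac{17044109}{8528}$ ($Q = - \frac{1220}{\left(-205\right) \frac{1}{335}} + \frac{3087}{\left(-16\right) \left(42 - 81\right)} = - \frac{1220}{- \frac{41}{67}} + \frac{3087}{\left(-16\right) \left(-39\right)} = \left(-1220\right) \left(- \frac{67}{41}\right) + \frac{3087}{624} = \frac{81740}{41} + 3087 \cdot \frac{1}{624} = \frac{81740}{41} + \frac{1029}{208} = \frac{17044109}{8528} \approx 1998.6$)
$\frac{21405 + 13737}{Q} = \frac{21405 + 13737}{\frac{17044109}{8528}} = 35142 \cdot \frac{8528}{17044109} = \frac{299690976}{17044109}$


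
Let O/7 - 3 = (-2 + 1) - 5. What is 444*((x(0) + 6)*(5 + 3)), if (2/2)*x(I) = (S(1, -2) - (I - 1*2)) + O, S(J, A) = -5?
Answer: -63936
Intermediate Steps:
O = -21 (O = 21 + 7*((-2 + 1) - 5) = 21 + 7*(-1 - 5) = 21 + 7*(-6) = 21 - 42 = -21)
x(I) = -24 - I (x(I) = (-5 - (I - 1*2)) - 21 = (-5 - (I - 2)) - 21 = (-5 - (-2 + I)) - 21 = (-5 + (2 - I)) - 21 = (-3 - I) - 21 = -24 - I)
444*((x(0) + 6)*(5 + 3)) = 444*(((-24 - 1*0) + 6)*(5 + 3)) = 444*(((-24 + 0) + 6)*8) = 444*((-24 + 6)*8) = 444*(-18*8) = 444*(-144) = -63936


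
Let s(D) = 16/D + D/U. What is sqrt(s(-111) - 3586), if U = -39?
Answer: I*sqrt(7461318657)/1443 ≈ 59.861*I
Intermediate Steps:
s(D) = 16/D - D/39 (s(D) = 16/D + D/(-39) = 16/D + D*(-1/39) = 16/D - D/39)
sqrt(s(-111) - 3586) = sqrt((16/(-111) - 1/39*(-111)) - 3586) = sqrt((16*(-1/111) + 37/13) - 3586) = sqrt((-16/111 + 37/13) - 3586) = sqrt(3899/1443 - 3586) = sqrt(-5170699/1443) = I*sqrt(7461318657)/1443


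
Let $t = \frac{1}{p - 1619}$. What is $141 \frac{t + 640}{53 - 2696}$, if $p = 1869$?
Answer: $- \frac{7520047}{220250} \approx -34.143$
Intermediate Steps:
$t = \frac{1}{250}$ ($t = \frac{1}{1869 - 1619} = \frac{1}{250} \approx 0.004$)
$141 \frac{t + 640}{53 - 2696} = 141 \frac{\frac{1}{250} + 640}{53 - 2696} = 141 \frac{160001}{250 \left(-2643\right)} = 141 \cdot \frac{160001}{250} \left(- \frac{1}{2643}\right) = 141 \left(- \frac{160001}{660750}\right) = - \frac{7520047}{220250}$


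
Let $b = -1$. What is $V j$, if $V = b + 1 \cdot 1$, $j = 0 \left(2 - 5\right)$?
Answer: $0$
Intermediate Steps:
$j = 0$ ($j = 0 \left(-3\right) = 0$)
$V = 0$ ($V = -1 + 1 \cdot 1 = -1 + 1 = 0$)
$V j = 0 \cdot 0 = 0$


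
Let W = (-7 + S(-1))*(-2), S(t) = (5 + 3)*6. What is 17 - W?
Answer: 99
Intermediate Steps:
S(t) = 48 (S(t) = 8*6 = 48)
W = -82 (W = (-7 + 48)*(-2) = 41*(-2) = -82)
17 - W = 17 - 1*(-82) = 17 + 82 = 99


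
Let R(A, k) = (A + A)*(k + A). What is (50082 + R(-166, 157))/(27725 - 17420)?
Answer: 3538/687 ≈ 5.1499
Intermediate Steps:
R(A, k) = 2*A*(A + k) (R(A, k) = (2*A)*(A + k) = 2*A*(A + k))
(50082 + R(-166, 157))/(27725 - 17420) = (50082 + 2*(-166)*(-166 + 157))/(27725 - 17420) = (50082 + 2*(-166)*(-9))/10305 = (50082 + 2988)*(1/10305) = 53070*(1/10305) = 3538/687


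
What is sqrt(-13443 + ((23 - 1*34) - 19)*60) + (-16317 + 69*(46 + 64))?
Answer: -8727 + I*sqrt(15243) ≈ -8727.0 + 123.46*I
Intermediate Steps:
sqrt(-13443 + ((23 - 1*34) - 19)*60) + (-16317 + 69*(46 + 64)) = sqrt(-13443 + ((23 - 34) - 19)*60) + (-16317 + 69*110) = sqrt(-13443 + (-11 - 19)*60) + (-16317 + 7590) = sqrt(-13443 - 30*60) - 8727 = sqrt(-13443 - 1800) - 8727 = sqrt(-15243) - 8727 = I*sqrt(15243) - 8727 = -8727 + I*sqrt(15243)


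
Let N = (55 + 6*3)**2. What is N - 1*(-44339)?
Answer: 49668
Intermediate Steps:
N = 5329 (N = (55 + 18)**2 = 73**2 = 5329)
N - 1*(-44339) = 5329 - 1*(-44339) = 5329 + 44339 = 49668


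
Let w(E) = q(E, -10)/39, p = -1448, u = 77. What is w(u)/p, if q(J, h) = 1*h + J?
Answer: -67/56472 ≈ -0.0011864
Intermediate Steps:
q(J, h) = J + h (q(J, h) = h + J = J + h)
w(E) = -10/39 + E/39 (w(E) = (E - 10)/39 = (-10 + E)*(1/39) = -10/39 + E/39)
w(u)/p = (-10/39 + (1/39)*77)/(-1448) = (-10/39 + 77/39)*(-1/1448) = (67/39)*(-1/1448) = -67/56472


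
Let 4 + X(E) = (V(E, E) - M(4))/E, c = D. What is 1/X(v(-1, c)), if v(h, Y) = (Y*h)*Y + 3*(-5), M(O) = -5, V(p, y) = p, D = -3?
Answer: -24/77 ≈ -0.31169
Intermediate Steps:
c = -3
v(h, Y) = -15 + h*Y² (v(h, Y) = h*Y² - 15 = -15 + h*Y²)
X(E) = -4 + (5 + E)/E (X(E) = -4 + (E - 1*(-5))/E = -4 + (E + 5)/E = -4 + (5 + E)/E)
1/X(v(-1, c)) = 1/(-3 + 5/(-15 - 1*(-3)²)) = 1/(-3 + 5/(-15 - 1*9)) = 1/(-3 + 5/(-15 - 9)) = 1/(-3 + 5/(-24)) = 1/(-3 + 5*(-1/24)) = 1/(-3 - 5/24) = 1/(-77/24) = -24/77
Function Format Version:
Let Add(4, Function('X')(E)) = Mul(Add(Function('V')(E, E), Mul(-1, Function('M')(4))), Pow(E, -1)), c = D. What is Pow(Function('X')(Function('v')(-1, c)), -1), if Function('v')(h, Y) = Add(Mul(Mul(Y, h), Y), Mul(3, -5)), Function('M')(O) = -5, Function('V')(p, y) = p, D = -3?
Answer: Rational(-24, 77) ≈ -0.31169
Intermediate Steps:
c = -3
Function('v')(h, Y) = Add(-15, Mul(h, Pow(Y, 2))) (Function('v')(h, Y) = Add(Mul(h, Pow(Y, 2)), -15) = Add(-15, Mul(h, Pow(Y, 2))))
Function('X')(E) = Add(-4, Mul(Pow(E, -1), Add(5, E))) (Function('X')(E) = Add(-4, Mul(Add(E, Mul(-1, -5)), Pow(E, -1))) = Add(-4, Mul(Add(E, 5), Pow(E, -1))) = Add(-4, Mul(Add(5, E), Pow(E, -1))) = Add(-4, Mul(Pow(E, -1), Add(5, E))))
Pow(Function('X')(Function('v')(-1, c)), -1) = Pow(Add(-3, Mul(5, Pow(Add(-15, Mul(-1, Pow(-3, 2))), -1))), -1) = Pow(Add(-3, Mul(5, Pow(Add(-15, Mul(-1, 9)), -1))), -1) = Pow(Add(-3, Mul(5, Pow(Add(-15, -9), -1))), -1) = Pow(Add(-3, Mul(5, Pow(-24, -1))), -1) = Pow(Add(-3, Mul(5, Rational(-1, 24))), -1) = Pow(Add(-3, Rational(-5, 24)), -1) = Pow(Rational(-77, 24), -1) = Rational(-24, 77)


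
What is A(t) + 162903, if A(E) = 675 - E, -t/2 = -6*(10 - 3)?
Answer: 163494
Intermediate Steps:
t = 84 (t = -(-12)*(10 - 3) = -(-12)*7 = -2*(-42) = 84)
A(t) + 162903 = (675 - 1*84) + 162903 = (675 - 84) + 162903 = 591 + 162903 = 163494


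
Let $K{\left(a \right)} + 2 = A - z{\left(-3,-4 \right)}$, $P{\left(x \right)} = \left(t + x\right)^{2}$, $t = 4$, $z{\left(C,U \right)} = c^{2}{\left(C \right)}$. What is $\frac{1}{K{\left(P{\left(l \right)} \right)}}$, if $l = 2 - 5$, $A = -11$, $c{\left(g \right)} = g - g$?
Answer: $- \frac{1}{13} \approx -0.076923$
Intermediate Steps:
$c{\left(g \right)} = 0$
$z{\left(C,U \right)} = 0$ ($z{\left(C,U \right)} = 0^{2} = 0$)
$l = -3$ ($l = 2 - 5 = -3$)
$P{\left(x \right)} = \left(4 + x\right)^{2}$
$K{\left(a \right)} = -13$ ($K{\left(a \right)} = -2 - 11 = -13$)
$\frac{1}{K{\left(P{\left(l \right)} \right)}} = \frac{1}{-13} = - \frac{1}{13}$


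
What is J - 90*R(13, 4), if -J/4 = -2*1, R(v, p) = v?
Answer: -1162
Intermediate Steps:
J = 8 (J = -(-8) = -4*(-2) = 8)
J - 90*R(13, 4) = 8 - 90*13 = 8 - 1170 = -1162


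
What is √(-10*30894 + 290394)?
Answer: I*√18546 ≈ 136.18*I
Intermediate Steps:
√(-10*30894 + 290394) = √(-308940 + 290394) = √(-18546) = I*√18546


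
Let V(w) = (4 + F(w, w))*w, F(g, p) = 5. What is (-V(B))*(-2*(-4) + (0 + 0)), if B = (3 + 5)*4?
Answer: -2304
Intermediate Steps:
B = 32 (B = 8*4 = 32)
V(w) = 9*w (V(w) = (4 + 5)*w = 9*w)
(-V(B))*(-2*(-4) + (0 + 0)) = (-9*32)*(-2*(-4) + (0 + 0)) = (-1*288)*(8 + 0) = -288*8 = -2304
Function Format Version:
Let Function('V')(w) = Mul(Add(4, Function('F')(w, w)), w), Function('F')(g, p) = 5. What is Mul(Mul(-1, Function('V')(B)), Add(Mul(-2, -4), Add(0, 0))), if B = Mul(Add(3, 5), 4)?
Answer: -2304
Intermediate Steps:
B = 32 (B = Mul(8, 4) = 32)
Function('V')(w) = Mul(9, w) (Function('V')(w) = Mul(Add(4, 5), w) = Mul(9, w))
Mul(Mul(-1, Function('V')(B)), Add(Mul(-2, -4), Add(0, 0))) = Mul(Mul(-1, Mul(9, 32)), Add(Mul(-2, -4), Add(0, 0))) = Mul(Mul(-1, 288), Add(8, 0)) = Mul(-288, 8) = -2304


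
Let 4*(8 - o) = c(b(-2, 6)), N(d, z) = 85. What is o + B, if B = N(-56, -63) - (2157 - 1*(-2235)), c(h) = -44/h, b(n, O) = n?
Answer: -8609/2 ≈ -4304.5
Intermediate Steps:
o = 5/2 (o = 8 - (-11)/(-2) = 8 - (-11)*(-1)/2 = 8 - ¼*22 = 8 - 11/2 = 5/2 ≈ 2.5000)
B = -4307 (B = 85 - (2157 - 1*(-2235)) = 85 - (2157 + 2235) = 85 - 1*4392 = 85 - 4392 = -4307)
o + B = 5/2 - 4307 = -8609/2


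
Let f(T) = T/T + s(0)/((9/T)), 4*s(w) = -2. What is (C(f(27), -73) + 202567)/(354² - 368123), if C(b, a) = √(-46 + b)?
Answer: -202567/242807 - I*√186/485614 ≈ -0.83427 - 2.8084e-5*I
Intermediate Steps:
s(w) = -½ (s(w) = (¼)*(-2) = -½)
f(T) = 1 - T/18 (f(T) = T/T - T/9/2 = 1 - T/18)
(C(f(27), -73) + 202567)/(354² - 368123) = (√(-46 + (1 - 1/18*27)) + 202567)/(354² - 368123) = (√(-46 + (1 - 3/2)) + 202567)/(125316 - 368123) = (√(-46 - ½) + 202567)/(-242807) = (√(-93/2) + 202567)*(-1/242807) = (I*√186/2 + 202567)*(-1/242807) = (202567 + I*√186/2)*(-1/242807) = -202567/242807 - I*√186/485614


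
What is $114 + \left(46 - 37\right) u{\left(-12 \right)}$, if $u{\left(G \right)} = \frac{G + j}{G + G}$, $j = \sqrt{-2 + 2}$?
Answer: $\frac{237}{2} \approx 118.5$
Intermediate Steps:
$j = 0$ ($j = \sqrt{0} = 0$)
$u{\left(G \right)} = \frac{1}{2}$ ($u{\left(G \right)} = \frac{G + 0}{G + G} = \frac{G}{2 G} = G \frac{1}{2 G} = \frac{1}{2}$)
$114 + \left(46 - 37\right) u{\left(-12 \right)} = 114 + \left(46 - 37\right) \frac{1}{2} = 114 + 9 \cdot \frac{1}{2} = 114 + \frac{9}{2} = \frac{237}{2}$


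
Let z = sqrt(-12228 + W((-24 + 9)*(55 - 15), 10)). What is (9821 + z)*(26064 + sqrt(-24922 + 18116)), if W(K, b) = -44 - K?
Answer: (9821 + 2*I*sqrt(2918))*(26064 + I*sqrt(6806)) ≈ 2.5597e+8 + 3.6261e+6*I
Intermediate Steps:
z = 2*I*sqrt(2918) (z = sqrt(-12228 + (-44 - (-24 + 9)*(55 - 15))) = sqrt(-12228 + (-44 - (-15)*40)) = sqrt(-12228 + (-44 - 1*(-600))) = sqrt(-12228 + (-44 + 600)) = sqrt(-12228 + 556) = sqrt(-11672) = 2*I*sqrt(2918) ≈ 108.04*I)
(9821 + z)*(26064 + sqrt(-24922 + 18116)) = (9821 + 2*I*sqrt(2918))*(26064 + sqrt(-24922 + 18116)) = (9821 + 2*I*sqrt(2918))*(26064 + sqrt(-6806)) = (9821 + 2*I*sqrt(2918))*(26064 + I*sqrt(6806))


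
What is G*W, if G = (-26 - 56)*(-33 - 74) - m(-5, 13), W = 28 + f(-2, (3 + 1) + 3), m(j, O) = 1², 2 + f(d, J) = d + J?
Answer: 271963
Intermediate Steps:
f(d, J) = -2 + J + d (f(d, J) = -2 + (d + J) = -2 + (J + d) = -2 + J + d)
m(j, O) = 1
W = 31 (W = 28 + (-2 + ((3 + 1) + 3) - 2) = 28 + (-2 + (4 + 3) - 2) = 28 + (-2 + 7 - 2) = 28 + 3 = 31)
G = 8773 (G = (-26 - 56)*(-33 - 74) - 1*1 = -82*(-107) - 1 = 8774 - 1 = 8773)
G*W = 8773*31 = 271963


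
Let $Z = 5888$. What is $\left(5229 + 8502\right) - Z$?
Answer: $7843$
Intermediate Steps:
$\left(5229 + 8502\right) - Z = \left(5229 + 8502\right) - 5888 = 13731 - 5888 = 7843$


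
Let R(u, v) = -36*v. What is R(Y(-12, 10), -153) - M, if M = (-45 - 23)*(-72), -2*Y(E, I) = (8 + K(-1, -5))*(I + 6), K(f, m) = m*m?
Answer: 612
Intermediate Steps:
K(f, m) = m²
Y(E, I) = -99 - 33*I/2 (Y(E, I) = -(8 + (-5)²)*(I + 6)/2 = -(8 + 25)*(6 + I)/2 = -33*(6 + I)/2 = -(198 + 33*I)/2 = -99 - 33*I/2)
M = 4896 (M = -68*(-72) = 4896)
R(Y(-12, 10), -153) - M = -36*(-153) - 1*4896 = 5508 - 4896 = 612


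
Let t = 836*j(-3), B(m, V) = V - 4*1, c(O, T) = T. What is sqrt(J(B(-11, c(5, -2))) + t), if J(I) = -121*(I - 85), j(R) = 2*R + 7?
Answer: sqrt(11847) ≈ 108.84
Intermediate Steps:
B(m, V) = -4 + V (B(m, V) = V - 4 = -4 + V)
j(R) = 7 + 2*R
J(I) = 10285 - 121*I (J(I) = -121*(-85 + I) = 10285 - 121*I)
t = 836 (t = 836*(7 + 2*(-3)) = 836*(7 - 6) = 836*1 = 836)
sqrt(J(B(-11, c(5, -2))) + t) = sqrt((10285 - 121*(-4 - 2)) + 836) = sqrt((10285 - 121*(-6)) + 836) = sqrt((10285 + 726) + 836) = sqrt(11011 + 836) = sqrt(11847)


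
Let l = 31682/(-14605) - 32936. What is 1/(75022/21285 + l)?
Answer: -62173485/2047661632972 ≈ -3.0363e-5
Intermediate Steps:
l = -481061962/14605 (l = 31682*(-1/14605) - 32936 = -31682/14605 - 32936 = -481061962/14605 ≈ -32938.)
1/(75022/21285 + l) = 1/(75022/21285 - 481061962/14605) = 1/(-2047661632972/62173485) = -62173485/2047661632972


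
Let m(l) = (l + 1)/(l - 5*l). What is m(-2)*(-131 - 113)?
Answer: 61/2 ≈ 30.500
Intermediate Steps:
m(l) = -(1 + l)/(4*l) (m(l) = (1 + l)/((-4*l)) = (1 + l)*(-1/(4*l)) = -(1 + l)/(4*l))
m(-2)*(-131 - 113) = ((¼)*(-1 - 1*(-2))/(-2))*(-131 - 113) = ((¼)*(-½)*(-1 + 2))*(-244) = ((¼)*(-½)*1)*(-244) = -⅛*(-244) = 61/2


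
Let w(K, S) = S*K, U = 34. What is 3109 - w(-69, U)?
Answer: 5455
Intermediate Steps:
w(K, S) = K*S
3109 - w(-69, U) = 3109 - (-69)*34 = 3109 - 1*(-2346) = 3109 + 2346 = 5455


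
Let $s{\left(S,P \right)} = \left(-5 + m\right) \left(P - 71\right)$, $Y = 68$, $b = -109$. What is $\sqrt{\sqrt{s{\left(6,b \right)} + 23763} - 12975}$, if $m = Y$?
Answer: $\sqrt{-12975 + \sqrt{12423}} \approx 113.42 i$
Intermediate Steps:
$m = 68$
$s{\left(S,P \right)} = -4473 + 63 P$ ($s{\left(S,P \right)} = \left(-5 + 68\right) \left(P - 71\right) = 63 \left(-71 + P\right) = -4473 + 63 P$)
$\sqrt{\sqrt{s{\left(6,b \right)} + 23763} - 12975} = \sqrt{\sqrt{\left(-4473 + 63 \left(-109\right)\right) + 23763} - 12975} = \sqrt{\sqrt{\left(-4473 - 6867\right) + 23763} - 12975} = \sqrt{\sqrt{-11340 + 23763} - 12975} = \sqrt{\sqrt{12423} - 12975} = \sqrt{-12975 + \sqrt{12423}}$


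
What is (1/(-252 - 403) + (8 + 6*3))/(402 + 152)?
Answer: 17029/362870 ≈ 0.046929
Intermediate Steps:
(1/(-252 - 403) + (8 + 6*3))/(402 + 152) = (1/(-655) + (8 + 18))/554 = (-1/655 + 26)*(1/554) = (17029/655)*(1/554) = 17029/362870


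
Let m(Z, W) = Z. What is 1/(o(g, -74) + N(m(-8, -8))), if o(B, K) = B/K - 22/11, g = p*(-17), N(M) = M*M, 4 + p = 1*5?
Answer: 74/4605 ≈ 0.016070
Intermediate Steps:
p = 1 (p = -4 + 1*5 = -4 + 5 = 1)
N(M) = M²
g = -17 (g = 1*(-17) = -17)
o(B, K) = -2 + B/K (o(B, K) = B/K - 22*1/11 = B/K - 2 = -2 + B/K)
1/(o(g, -74) + N(m(-8, -8))) = 1/((-2 - 17/(-74)) + (-8)²) = 1/((-2 - 17*(-1/74)) + 64) = 1/((-2 + 17/74) + 64) = 1/(-131/74 + 64) = 1/(4605/74) = 74/4605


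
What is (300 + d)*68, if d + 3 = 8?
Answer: 20740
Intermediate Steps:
d = 5 (d = -3 + 8 = 5)
(300 + d)*68 = (300 + 5)*68 = 305*68 = 20740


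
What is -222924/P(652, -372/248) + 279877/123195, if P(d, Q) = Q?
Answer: 18309027997/123195 ≈ 1.4862e+5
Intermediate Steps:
-222924/P(652, -372/248) + 279877/123195 = -222924/((-372/248)) + 279877/123195 = -222924/((-372*1/248)) + 279877*(1/123195) = -222924/(-3/2) + 279877/123195 = -222924*(-2/3) + 279877/123195 = 148616 + 279877/123195 = 18309027997/123195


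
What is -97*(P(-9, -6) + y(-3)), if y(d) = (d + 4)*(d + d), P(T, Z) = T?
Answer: 1455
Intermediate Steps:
y(d) = 2*d*(4 + d) (y(d) = (4 + d)*(2*d) = 2*d*(4 + d))
-97*(P(-9, -6) + y(-3)) = -97*(-9 + 2*(-3)*(4 - 3)) = -97*(-9 + 2*(-3)*1) = -97*(-9 - 6) = -97*(-15) = 1455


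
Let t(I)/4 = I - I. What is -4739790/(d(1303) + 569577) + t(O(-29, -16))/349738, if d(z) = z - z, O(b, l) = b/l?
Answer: -1579930/189859 ≈ -8.3216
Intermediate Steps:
d(z) = 0
t(I) = 0 (t(I) = 4*(I - I) = 4*0 = 0)
-4739790/(d(1303) + 569577) + t(O(-29, -16))/349738 = -4739790/(0 + 569577) + 0/349738 = -4739790/569577 + 0*(1/349738) = -4739790*1/569577 + 0 = -1579930/189859 + 0 = -1579930/189859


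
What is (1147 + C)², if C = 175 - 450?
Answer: 760384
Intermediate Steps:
C = -275
(1147 + C)² = (1147 - 275)² = 872² = 760384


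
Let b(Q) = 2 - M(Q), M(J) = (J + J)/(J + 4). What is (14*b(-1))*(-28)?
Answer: -3136/3 ≈ -1045.3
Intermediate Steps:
M(J) = 2*J/(4 + J) (M(J) = (2*J)/(4 + J) = 2*J/(4 + J))
b(Q) = 2 - 2*Q/(4 + Q)
(14*b(-1))*(-28) = (14*(8/(4 - 1)))*(-28) = (14*(8/3))*(-28) = (112/3)*(-28) = -3136/3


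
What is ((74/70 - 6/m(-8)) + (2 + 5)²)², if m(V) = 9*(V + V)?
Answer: 1770978889/705600 ≈ 2509.9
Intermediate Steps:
m(V) = 18*V (m(V) = 9*(2*V) = 18*V)
((74/70 - 6/m(-8)) + (2 + 5)²)² = ((74/70 - 6/(18*(-8))) + (2 + 5)²)² = ((74*(1/70) - 6/(-144)) + 7²)² = ((37/35 - 6*(-1/144)) + 49)² = ((37/35 + 1/24) + 49)² = (923/840 + 49)² = (42083/840)² = 1770978889/705600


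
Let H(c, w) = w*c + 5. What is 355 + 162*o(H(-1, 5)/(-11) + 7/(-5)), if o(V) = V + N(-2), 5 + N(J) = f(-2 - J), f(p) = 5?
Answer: 641/5 ≈ 128.20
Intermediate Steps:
H(c, w) = 5 + c*w (H(c, w) = c*w + 5 = 5 + c*w)
N(J) = 0 (N(J) = -5 + 5 = 0)
o(V) = V (o(V) = V + 0 = V)
355 + 162*o(H(-1, 5)/(-11) + 7/(-5)) = 355 + 162*((5 - 1*5)/(-11) + 7/(-5)) = 355 + 162*((5 - 5)*(-1/11) + 7*(-1/5)) = 355 + 162*(0*(-1/11) - 7/5) = 355 + 162*(0 - 7/5) = 355 + 162*(-7/5) = 355 - 1134/5 = 641/5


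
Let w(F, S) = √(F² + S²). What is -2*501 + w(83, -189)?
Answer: -1002 + √42610 ≈ -795.58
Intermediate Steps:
-2*501 + w(83, -189) = -2*501 + √(83² + (-189)²) = -1002 + √(6889 + 35721) = -1002 + √42610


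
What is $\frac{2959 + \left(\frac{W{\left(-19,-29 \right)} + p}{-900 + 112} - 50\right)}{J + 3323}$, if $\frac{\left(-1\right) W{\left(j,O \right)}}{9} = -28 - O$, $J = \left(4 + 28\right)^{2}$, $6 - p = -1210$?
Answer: $\frac{84855}{126868} \approx 0.66885$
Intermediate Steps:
$p = 1216$ ($p = 6 - -1210 = 6 + 1210 = 1216$)
$J = 1024$ ($J = 32^{2} = 1024$)
$W{\left(j,O \right)} = 252 + 9 O$ ($W{\left(j,O \right)} = - 9 \left(-28 - O\right) = 252 + 9 O$)
$\frac{2959 + \left(\frac{W{\left(-19,-29 \right)} + p}{-900 + 112} - 50\right)}{J + 3323} = \frac{2959 - \left(50 - \frac{\left(252 + 9 \left(-29\right)\right) + 1216}{-900 + 112}\right)}{1024 + 3323} = \frac{2959 - \left(50 - \frac{\left(252 - 261\right) + 1216}{-788}\right)}{4347} = \left(2959 - \left(50 - \left(-9 + 1216\right) \left(- \frac{1}{788}\right)\right)\right) \frac{1}{4347} = \left(2959 + \left(1207 \left(- \frac{1}{788}\right) - 50\right)\right) \frac{1}{4347} = \left(2959 - \frac{40607}{788}\right) \frac{1}{4347} = \frac{2291085}{788} \cdot \frac{1}{4347} = \frac{84855}{126868}$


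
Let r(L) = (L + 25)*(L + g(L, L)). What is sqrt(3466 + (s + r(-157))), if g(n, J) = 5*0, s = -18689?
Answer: sqrt(5501) ≈ 74.169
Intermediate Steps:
g(n, J) = 0
r(L) = L*(25 + L) (r(L) = (L + 25)*(L + 0) = (25 + L)*L = L*(25 + L))
sqrt(3466 + (s + r(-157))) = sqrt(3466 + (-18689 - 157*(25 - 157))) = sqrt(3466 + (-18689 - 157*(-132))) = sqrt(3466 + (-18689 + 20724)) = sqrt(3466 + 2035) = sqrt(5501)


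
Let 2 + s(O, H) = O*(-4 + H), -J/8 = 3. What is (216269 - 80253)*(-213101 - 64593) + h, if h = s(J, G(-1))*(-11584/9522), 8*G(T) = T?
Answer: -179826908403968/4761 ≈ -3.7771e+10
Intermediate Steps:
J = -24 (J = -8*3 = -24)
G(T) = T/8
s(O, H) = -2 + O*(-4 + H)
h = -561824/4761 (h = (-2 - 4*(-24) + ((⅛)*(-1))*(-24))*(-11584/9522) = (-2 + 96 - ⅛*(-24))*(-11584*1/9522) = (-2 + 96 + 3)*(-5792/4761) = 97*(-5792/4761) = -561824/4761 ≈ -118.01)
(216269 - 80253)*(-213101 - 64593) + h = (216269 - 80253)*(-213101 - 64593) - 561824/4761 = 136016*(-277694) - 561824/4761 = -37770827104 - 561824/4761 = -179826908403968/4761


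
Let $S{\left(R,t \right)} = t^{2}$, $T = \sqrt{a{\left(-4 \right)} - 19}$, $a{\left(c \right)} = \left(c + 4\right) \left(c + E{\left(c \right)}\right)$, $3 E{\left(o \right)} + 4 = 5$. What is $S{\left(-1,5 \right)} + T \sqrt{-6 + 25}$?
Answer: $25 + 19 i \approx 25.0 + 19.0 i$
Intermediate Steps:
$E{\left(o \right)} = \frac{1}{3}$ ($E{\left(o \right)} = - \frac{4}{3} + \frac{1}{3} \cdot 5 = - \frac{4}{3} + \frac{5}{3} = \frac{1}{3}$)
$a{\left(c \right)} = \left(4 + c\right) \left(\frac{1}{3} + c\right)$ ($a{\left(c \right)} = \left(c + 4\right) \left(c + \frac{1}{3}\right) = \left(4 + c\right) \left(\frac{1}{3} + c\right)$)
$T = i \sqrt{19}$ ($T = \sqrt{\left(\frac{4}{3} + \left(-4\right)^{2} + \frac{13}{3} \left(-4\right)\right) - 19} = \sqrt{\left(\frac{4}{3} + 16 - \frac{52}{3}\right) - 19} = \sqrt{0 - 19} = \sqrt{-19} = i \sqrt{19} \approx 4.3589 i$)
$S{\left(-1,5 \right)} + T \sqrt{-6 + 25} = 5^{2} + i \sqrt{19} \sqrt{-6 + 25} = 25 + i \sqrt{19} \sqrt{19} = 25 + 19 i$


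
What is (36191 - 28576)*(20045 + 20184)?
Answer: 306343835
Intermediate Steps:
(36191 - 28576)*(20045 + 20184) = 7615*40229 = 306343835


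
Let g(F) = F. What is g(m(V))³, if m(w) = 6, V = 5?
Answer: 216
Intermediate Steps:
g(m(V))³ = 6³ = 216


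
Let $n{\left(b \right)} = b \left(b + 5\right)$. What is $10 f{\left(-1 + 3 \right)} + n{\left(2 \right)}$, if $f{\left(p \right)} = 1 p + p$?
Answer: $54$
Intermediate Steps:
$n{\left(b \right)} = b \left(5 + b\right)$
$f{\left(p \right)} = 2 p$ ($f{\left(p \right)} = p + p = 2 p$)
$10 f{\left(-1 + 3 \right)} + n{\left(2 \right)} = 10 \cdot 2 \left(-1 + 3\right) + 2 \left(5 + 2\right) = 10 \cdot 2 \cdot 2 + 2 \cdot 7 = 10 \cdot 4 + 14 = 40 + 14 = 54$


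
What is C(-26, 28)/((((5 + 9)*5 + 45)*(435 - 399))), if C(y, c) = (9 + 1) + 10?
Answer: 1/207 ≈ 0.0048309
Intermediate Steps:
C(y, c) = 20 (C(y, c) = 10 + 10 = 20)
C(-26, 28)/((((5 + 9)*5 + 45)*(435 - 399))) = 20/((((5 + 9)*5 + 45)*(435 - 399))) = 20/(((14*5 + 45)*36)) = 20/(((70 + 45)*36)) = 20/((115*36)) = 20/4140 = 20*(1/4140) = 1/207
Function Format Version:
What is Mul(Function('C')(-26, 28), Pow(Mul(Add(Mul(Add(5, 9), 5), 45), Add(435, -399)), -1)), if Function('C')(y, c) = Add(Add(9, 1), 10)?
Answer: Rational(1, 207) ≈ 0.0048309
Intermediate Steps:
Function('C')(y, c) = 20 (Function('C')(y, c) = Add(10, 10) = 20)
Mul(Function('C')(-26, 28), Pow(Mul(Add(Mul(Add(5, 9), 5), 45), Add(435, -399)), -1)) = Mul(20, Pow(Mul(Add(Mul(Add(5, 9), 5), 45), Add(435, -399)), -1)) = Mul(20, Pow(Mul(Add(Mul(14, 5), 45), 36), -1)) = Mul(20, Pow(Mul(Add(70, 45), 36), -1)) = Mul(20, Pow(Mul(115, 36), -1)) = Mul(20, Pow(4140, -1)) = Mul(20, Rational(1, 4140)) = Rational(1, 207)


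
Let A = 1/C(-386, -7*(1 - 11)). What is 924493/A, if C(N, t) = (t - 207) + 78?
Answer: -54545087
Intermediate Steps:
C(N, t) = -129 + t (C(N, t) = (-207 + t) + 78 = -129 + t)
A = -1/59 (A = 1/(-129 - 7*(1 - 11)) = 1/(-129 - 7*(-10)) = 1/(-129 + 70) = 1/(-59) = -1/59 ≈ -0.016949)
924493/A = 924493/(-1/59) = 924493*(-59) = -54545087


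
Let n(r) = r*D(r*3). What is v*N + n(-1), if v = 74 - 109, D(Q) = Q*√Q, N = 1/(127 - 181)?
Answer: 35/54 + 3*I*√3 ≈ 0.64815 + 5.1962*I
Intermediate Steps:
N = -1/54 (N = 1/(-54) = -1/54 ≈ -0.018519)
D(Q) = Q^(3/2)
v = -35
n(r) = 3*√3*r^(5/2) (n(r) = r*(r*3)^(3/2) = r*(3*r)^(3/2) = r*(3*√3*r^(3/2)) = 3*√3*r^(5/2))
v*N + n(-1) = -35*(-1/54) + 3*√3*(-1)^(5/2) = 35/54 + 3*√3*I = 35/54 + 3*I*√3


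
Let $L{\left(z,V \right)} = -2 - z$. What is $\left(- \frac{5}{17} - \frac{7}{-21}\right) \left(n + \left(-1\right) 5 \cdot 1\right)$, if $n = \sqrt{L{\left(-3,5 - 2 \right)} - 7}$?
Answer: $- \frac{10}{51} + \frac{2 i \sqrt{6}}{51} \approx -0.19608 + 0.096058 i$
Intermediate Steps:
$n = i \sqrt{6}$ ($n = \sqrt{\left(-2 - -3\right) - 7} = \sqrt{\left(-2 + 3\right) - 7} = \sqrt{1 - 7} = \sqrt{-6} = i \sqrt{6} \approx 2.4495 i$)
$\left(- \frac{5}{17} - \frac{7}{-21}\right) \left(n + \left(-1\right) 5 \cdot 1\right) = \left(- \frac{5}{17} - \frac{7}{-21}\right) \left(i \sqrt{6} + \left(-1\right) 5 \cdot 1\right) = \left(\left(-5\right) \frac{1}{17} - - \frac{1}{3}\right) \left(i \sqrt{6} - 5\right) = \left(- \frac{5}{17} + \frac{1}{3}\right) \left(i \sqrt{6} - 5\right) = \frac{2 \left(-5 + i \sqrt{6}\right)}{51} = - \frac{10}{51} + \frac{2 i \sqrt{6}}{51}$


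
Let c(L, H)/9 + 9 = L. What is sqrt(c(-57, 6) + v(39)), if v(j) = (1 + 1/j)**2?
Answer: I*sqrt(901874)/39 ≈ 24.351*I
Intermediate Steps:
c(L, H) = -81 + 9*L
sqrt(c(-57, 6) + v(39)) = sqrt((-81 + 9*(-57)) + (1 + 39)**2/39**2) = sqrt((-81 - 513) + (1/1521)*40**2) = sqrt(-594 + (1/1521)*1600) = sqrt(-594 + 1600/1521) = sqrt(-901874/1521) = I*sqrt(901874)/39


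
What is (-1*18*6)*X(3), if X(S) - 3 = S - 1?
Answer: -540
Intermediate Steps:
X(S) = 2 + S (X(S) = 3 + (S - 1) = 3 + (-1 + S) = 2 + S)
(-1*18*6)*X(3) = (-1*18*6)*(2 + 3) = -18*6*5 = -108*5 = -540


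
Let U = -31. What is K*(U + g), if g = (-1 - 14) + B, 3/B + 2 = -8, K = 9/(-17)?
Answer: 4167/170 ≈ 24.512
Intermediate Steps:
K = -9/17 (K = 9*(-1/17) = -9/17 ≈ -0.52941)
B = -3/10 (B = 3/(-2 - 8) = 3/(-10) = 3*(-⅒) = -3/10 ≈ -0.30000)
g = -153/10 (g = (-1 - 14) - 3/10 = -15 - 3/10 = -153/10 ≈ -15.300)
K*(U + g) = -9*(-31 - 153/10)/17 = -9/17*(-463/10) = 4167/170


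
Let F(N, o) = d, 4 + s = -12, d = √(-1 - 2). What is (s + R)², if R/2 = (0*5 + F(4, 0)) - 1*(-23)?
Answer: 888 + 120*I*√3 ≈ 888.0 + 207.85*I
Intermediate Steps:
d = I*√3 (d = √(-3) = I*√3 ≈ 1.732*I)
s = -16 (s = -4 - 12 = -16)
F(N, o) = I*√3
R = 46 + 2*I*√3 (R = 2*((0*5 + I*√3) - 1*(-23)) = 2*((0 + I*√3) + 23) = 2*(I*√3 + 23) = 2*(23 + I*√3) = 46 + 2*I*√3 ≈ 46.0 + 3.4641*I)
(s + R)² = (-16 + (46 + 2*I*√3))² = (30 + 2*I*√3)²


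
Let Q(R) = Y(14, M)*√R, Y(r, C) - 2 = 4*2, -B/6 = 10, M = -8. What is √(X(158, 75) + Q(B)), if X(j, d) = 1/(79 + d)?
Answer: √(154 + 474320*I*√15)/154 ≈ 6.2236 + 6.2231*I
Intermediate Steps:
B = -60 (B = -6*10 = -60)
Y(r, C) = 10 (Y(r, C) = 2 + 4*2 = 2 + 8 = 10)
Q(R) = 10*√R
√(X(158, 75) + Q(B)) = √(1/(79 + 75) + 10*√(-60)) = √(1/154 + 10*(2*I*√15)) = √(1/154 + 20*I*√15)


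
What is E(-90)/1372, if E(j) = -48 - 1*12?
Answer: -15/343 ≈ -0.043732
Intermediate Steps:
E(j) = -60 (E(j) = -48 - 12 = -60)
E(-90)/1372 = -60/1372 = -60*1/1372 = -15/343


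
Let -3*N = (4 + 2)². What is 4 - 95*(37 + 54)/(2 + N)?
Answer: 1737/2 ≈ 868.50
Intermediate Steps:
N = -12 (N = -(4 + 2)²/3 = -⅓*6² = -⅓*36 = -12)
4 - 95*(37 + 54)/(2 + N) = 4 - 95*(37 + 54)/(2 - 12) = 4 - 8645/(-10) = 4 - 8645*(-1)/10 = 4 - 95*(-91/10) = 4 + 1729/2 = 1737/2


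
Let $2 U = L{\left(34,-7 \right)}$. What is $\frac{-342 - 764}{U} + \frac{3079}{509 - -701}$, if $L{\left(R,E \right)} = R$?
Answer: $- \frac{1285917}{20570} \approx -62.514$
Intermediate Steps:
$U = 17$ ($U = \frac{1}{2} \cdot 34 = 17$)
$\frac{-342 - 764}{U} + \frac{3079}{509 - -701} = \frac{-342 - 764}{17} + \frac{3079}{509 - -701} = \left(-1106\right) \frac{1}{17} + \frac{3079}{509 + 701} = - \frac{1106}{17} + \frac{3079}{1210} = - \frac{1285917}{20570}$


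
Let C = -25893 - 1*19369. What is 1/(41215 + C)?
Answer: -1/4047 ≈ -0.00024710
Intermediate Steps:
C = -45262 (C = -25893 - 19369 = -45262)
1/(41215 + C) = 1/(41215 - 45262) = 1/(-4047) = -1/4047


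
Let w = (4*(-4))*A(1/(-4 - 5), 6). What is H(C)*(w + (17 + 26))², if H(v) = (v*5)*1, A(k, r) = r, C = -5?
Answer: -70225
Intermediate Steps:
H(v) = 5*v (H(v) = (5*v)*1 = 5*v)
w = -96 (w = (4*(-4))*6 = -16*6 = -96)
H(C)*(w + (17 + 26))² = (5*(-5))*(-96 + (17 + 26))² = -25*(-96 + 43)² = -25*(-53)² = -25*2809 = -70225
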